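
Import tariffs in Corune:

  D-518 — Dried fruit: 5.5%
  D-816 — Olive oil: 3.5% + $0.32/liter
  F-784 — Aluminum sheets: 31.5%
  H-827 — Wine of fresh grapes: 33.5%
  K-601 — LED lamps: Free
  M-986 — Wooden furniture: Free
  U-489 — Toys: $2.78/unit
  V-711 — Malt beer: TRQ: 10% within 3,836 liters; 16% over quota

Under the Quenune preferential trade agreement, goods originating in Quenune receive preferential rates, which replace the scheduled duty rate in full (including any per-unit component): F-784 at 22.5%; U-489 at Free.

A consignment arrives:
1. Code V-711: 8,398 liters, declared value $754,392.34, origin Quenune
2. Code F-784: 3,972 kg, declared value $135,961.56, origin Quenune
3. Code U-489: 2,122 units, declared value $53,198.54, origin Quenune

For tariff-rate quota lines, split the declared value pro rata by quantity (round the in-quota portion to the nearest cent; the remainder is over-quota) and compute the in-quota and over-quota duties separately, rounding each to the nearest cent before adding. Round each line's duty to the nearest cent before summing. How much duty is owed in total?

Line 1 (V-711, Quenune, 8,398 liters, $754,392.34):
Code V-711 is under a tariff-rate quota (threshold 3,836 liters). In-quota: 3,836 liters at 10%; over-quota: 4,562 liters at 16%.
Pro-rata value split: in-quota = $754,392.34 × 3,836/8,398 = $344,587.88; over-quota = $754,392.34 − $344,587.88 = $409,804.46.
In-quota duty = $344,587.88 × 10% = $34,458.79. Over-quota duty = $409,804.46 × 16% = $65,568.71.
Line duty = $34,458.79 + $65,568.71 = $100,027.50.
Line 2 (F-784, Quenune, 3,972 kg, $135,961.56):
Base rate for F-784 is 31.5%.
Origin Quenune qualifies under the Corune–Quenune agreement and F-784 is covered: preferential rate 22.5% applies instead.
Duty = $135,961.56 × 22.5% = $30,591.35.
Line 3 (U-489, Quenune, 2,122 units, $53,198.54):
Base rate for U-489 is $2.78/unit.
Origin Quenune qualifies under the Corune–Quenune agreement and U-489 is covered: preferential rate Free applies instead.
Duty = $53,198.54 × 0% = $0.00.
Total = $100,027.50 + $30,591.35 + $0.00 = $130,618.85.

$130,618.85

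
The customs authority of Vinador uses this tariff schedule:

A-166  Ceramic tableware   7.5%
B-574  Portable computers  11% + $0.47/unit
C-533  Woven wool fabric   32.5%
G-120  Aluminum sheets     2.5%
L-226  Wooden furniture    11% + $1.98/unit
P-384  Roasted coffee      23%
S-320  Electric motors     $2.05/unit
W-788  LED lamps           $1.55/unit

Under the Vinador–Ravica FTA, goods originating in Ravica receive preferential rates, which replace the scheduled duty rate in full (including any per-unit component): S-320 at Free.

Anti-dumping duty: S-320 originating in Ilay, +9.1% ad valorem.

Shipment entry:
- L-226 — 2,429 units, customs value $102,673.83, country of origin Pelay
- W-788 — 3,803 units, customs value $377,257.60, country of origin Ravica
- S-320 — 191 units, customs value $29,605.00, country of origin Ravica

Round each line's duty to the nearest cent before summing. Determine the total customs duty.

Line 1 (L-226, Pelay, 2,429 units, $102,673.83):
Base rate for L-226 is 11% + $1.98/unit.
Duty = $102,673.83 × 11% + 2,429 × $1.98 = $16,103.54.
Line 2 (W-788, Ravica, 3,803 units, $377,257.60):
Base rate for W-788 is $1.55/unit.
Origin Ravica is the FTA partner but W-788 is not on the preference list; base rate stands.
Duty = 3,803 × $1.55 = $5,894.65.
Line 3 (S-320, Ravica, 191 units, $29,605.00):
Base rate for S-320 is $2.05/unit.
Origin Ravica qualifies under the Vinador–Ravica agreement and S-320 is covered: preferential rate Free applies instead.
The additional-duty order on S-320 targets Ilay, not Ravica; it does not apply.
Duty = $29,605.00 × 0% = $0.00.
Total = $16,103.54 + $5,894.65 + $0.00 = $21,998.19.

$21,998.19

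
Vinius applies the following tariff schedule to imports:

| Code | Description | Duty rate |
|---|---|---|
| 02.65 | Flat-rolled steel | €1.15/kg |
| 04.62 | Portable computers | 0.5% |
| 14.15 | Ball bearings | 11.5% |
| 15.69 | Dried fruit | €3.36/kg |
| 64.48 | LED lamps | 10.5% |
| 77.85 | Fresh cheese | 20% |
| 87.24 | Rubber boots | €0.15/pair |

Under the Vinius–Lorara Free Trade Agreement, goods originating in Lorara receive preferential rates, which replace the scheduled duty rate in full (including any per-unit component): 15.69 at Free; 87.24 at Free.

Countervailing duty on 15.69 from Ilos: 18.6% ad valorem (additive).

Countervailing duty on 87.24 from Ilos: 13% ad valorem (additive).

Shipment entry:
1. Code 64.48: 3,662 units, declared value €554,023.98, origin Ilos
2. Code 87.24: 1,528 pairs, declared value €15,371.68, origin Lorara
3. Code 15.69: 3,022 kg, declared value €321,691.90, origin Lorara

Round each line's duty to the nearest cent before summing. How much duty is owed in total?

Line 1 (64.48, Ilos, 3,662 units, €554,023.98):
Base rate for 64.48 is 10.5%.
Duty = €554,023.98 × 10.5% = €58,172.52.
Line 2 (87.24, Lorara, 1,528 pairs, €15,371.68):
Base rate for 87.24 is €0.15/pair.
Origin Lorara qualifies under the Vinius–Lorara agreement and 87.24 is covered: preferential rate Free applies instead.
The additional-duty order on 87.24 targets Ilos, not Lorara; it does not apply.
Duty = €15,371.68 × 0% = €0.00.
Line 3 (15.69, Lorara, 3,022 kg, €321,691.90):
Base rate for 15.69 is €3.36/kg.
Origin Lorara qualifies under the Vinius–Lorara agreement and 15.69 is covered: preferential rate Free applies instead.
The additional-duty order on 15.69 targets Ilos, not Lorara; it does not apply.
Duty = €321,691.90 × 0% = €0.00.
Total = €58,172.52 + €0.00 + €0.00 = €58,172.52.

€58,172.52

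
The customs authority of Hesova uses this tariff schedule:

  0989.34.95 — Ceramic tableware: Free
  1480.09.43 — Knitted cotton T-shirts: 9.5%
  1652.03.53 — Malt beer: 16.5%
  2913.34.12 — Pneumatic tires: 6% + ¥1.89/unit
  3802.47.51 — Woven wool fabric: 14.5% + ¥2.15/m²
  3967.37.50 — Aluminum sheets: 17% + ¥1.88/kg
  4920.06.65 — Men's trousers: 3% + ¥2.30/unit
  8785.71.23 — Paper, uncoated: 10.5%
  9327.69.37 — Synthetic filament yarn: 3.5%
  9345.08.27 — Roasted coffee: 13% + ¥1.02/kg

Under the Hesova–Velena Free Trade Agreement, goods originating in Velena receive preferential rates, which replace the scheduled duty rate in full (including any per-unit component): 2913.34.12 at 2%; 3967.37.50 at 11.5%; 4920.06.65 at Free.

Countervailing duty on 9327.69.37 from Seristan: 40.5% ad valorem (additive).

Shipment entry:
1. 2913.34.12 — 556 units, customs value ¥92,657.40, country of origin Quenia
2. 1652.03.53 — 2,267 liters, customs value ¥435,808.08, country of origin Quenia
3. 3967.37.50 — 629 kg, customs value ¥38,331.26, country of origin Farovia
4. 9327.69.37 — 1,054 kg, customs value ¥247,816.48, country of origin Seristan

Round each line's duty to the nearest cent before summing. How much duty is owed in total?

Line 1 (2913.34.12, Quenia, 556 units, ¥92,657.40):
Base rate for 2913.34.12 is 6% + ¥1.89/unit.
2913.34.12 has an FTA preferential rate, but origin Quenia is not Velena; base rate stands.
Duty = ¥92,657.40 × 6% + 556 × ¥1.89 = ¥6,610.28.
Line 2 (1652.03.53, Quenia, 2,267 liters, ¥435,808.08):
Base rate for 1652.03.53 is 16.5%.
Duty = ¥435,808.08 × 16.5% = ¥71,908.33.
Line 3 (3967.37.50, Farovia, 629 kg, ¥38,331.26):
Base rate for 3967.37.50 is 17% + ¥1.88/kg.
3967.37.50 has an FTA preferential rate, but origin Farovia is not Velena; base rate stands.
Duty = ¥38,331.26 × 17% + 629 × ¥1.88 = ¥7,698.83.
Line 4 (9327.69.37, Seristan, 1,054 kg, ¥247,816.48):
Base rate for 9327.69.37 is 3.5%.
Additional duty on 9327.69.37 from Seristan: +40.5%. Applied ad valorem rate: 3.5% + 40.5% = 44%.
Duty = ¥247,816.48 × 44% = ¥109,039.25.
Total = ¥6,610.28 + ¥71,908.33 + ¥7,698.83 + ¥109,039.25 = ¥195,256.69.

¥195,256.69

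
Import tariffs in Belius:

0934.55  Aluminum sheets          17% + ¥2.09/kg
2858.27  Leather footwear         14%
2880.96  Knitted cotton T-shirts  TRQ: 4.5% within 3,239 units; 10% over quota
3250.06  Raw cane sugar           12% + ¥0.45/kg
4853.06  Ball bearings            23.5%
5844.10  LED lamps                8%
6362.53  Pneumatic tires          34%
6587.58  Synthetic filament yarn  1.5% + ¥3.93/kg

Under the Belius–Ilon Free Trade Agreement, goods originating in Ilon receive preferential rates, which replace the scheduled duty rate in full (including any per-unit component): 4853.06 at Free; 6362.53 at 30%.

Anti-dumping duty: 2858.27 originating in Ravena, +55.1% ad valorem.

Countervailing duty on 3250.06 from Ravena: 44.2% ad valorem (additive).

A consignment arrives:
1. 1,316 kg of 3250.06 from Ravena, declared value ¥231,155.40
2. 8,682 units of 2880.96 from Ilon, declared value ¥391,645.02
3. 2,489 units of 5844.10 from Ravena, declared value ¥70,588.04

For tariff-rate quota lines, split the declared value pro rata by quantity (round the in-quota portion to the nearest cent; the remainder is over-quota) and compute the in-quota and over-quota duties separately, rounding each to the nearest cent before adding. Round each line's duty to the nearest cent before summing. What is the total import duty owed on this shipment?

Line 1 (3250.06, Ravena, 1,316 kg, ¥231,155.40):
Base rate for 3250.06 is 12% + ¥0.45/kg.
Additional duty on 3250.06 from Ravena: +44.2%. Applied ad valorem rate: 12% + 44.2% = 56.2%.
Duty = ¥231,155.40 × 56.2% + 1,316 × ¥0.45 = ¥130,501.53.
Line 2 (2880.96, Ilon, 8,682 units, ¥391,645.02):
Code 2880.96 is under a tariff-rate quota (threshold 3,239 units). In-quota: 3,239 units at 4.5%; over-quota: 5,443 units at 10%.
Pro-rata value split: in-quota = ¥391,645.02 × 3,239/8,682 = ¥146,111.29; over-quota = ¥391,645.02 − ¥146,111.29 = ¥245,533.73.
In-quota duty = ¥146,111.29 × 4.5% = ¥6,575.01. Over-quota duty = ¥245,533.73 × 10% = ¥24,553.37.
Line duty = ¥6,575.01 + ¥24,553.37 = ¥31,128.38.
Line 3 (5844.10, Ravena, 2,489 units, ¥70,588.04):
Base rate for 5844.10 is 8%.
Duty = ¥70,588.04 × 8% = ¥5,647.04.
Total = ¥130,501.53 + ¥31,128.38 + ¥5,647.04 = ¥167,276.95.

¥167,276.95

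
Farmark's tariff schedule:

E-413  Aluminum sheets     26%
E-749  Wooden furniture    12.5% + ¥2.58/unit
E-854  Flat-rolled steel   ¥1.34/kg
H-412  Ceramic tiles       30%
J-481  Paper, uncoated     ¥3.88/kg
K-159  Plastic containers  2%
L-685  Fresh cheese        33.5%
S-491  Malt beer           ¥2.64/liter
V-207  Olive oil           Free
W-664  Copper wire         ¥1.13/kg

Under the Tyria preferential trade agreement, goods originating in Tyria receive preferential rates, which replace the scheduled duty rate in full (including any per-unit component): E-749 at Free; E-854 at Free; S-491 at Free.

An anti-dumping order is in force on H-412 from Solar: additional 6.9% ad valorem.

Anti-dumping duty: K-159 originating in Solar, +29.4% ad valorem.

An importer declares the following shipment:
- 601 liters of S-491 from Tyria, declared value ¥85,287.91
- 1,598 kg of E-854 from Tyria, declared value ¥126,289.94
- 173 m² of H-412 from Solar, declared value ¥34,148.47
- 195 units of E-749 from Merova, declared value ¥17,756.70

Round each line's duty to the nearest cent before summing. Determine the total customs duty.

Line 1 (S-491, Tyria, 601 liters, ¥85,287.91):
Base rate for S-491 is ¥2.64/liter.
Origin Tyria qualifies under the Farmark–Tyria agreement and S-491 is covered: preferential rate Free applies instead.
Duty = ¥85,287.91 × 0% = ¥0.00.
Line 2 (E-854, Tyria, 1,598 kg, ¥126,289.94):
Base rate for E-854 is ¥1.34/kg.
Origin Tyria qualifies under the Farmark–Tyria agreement and E-854 is covered: preferential rate Free applies instead.
Duty = ¥126,289.94 × 0% = ¥0.00.
Line 3 (H-412, Solar, 173 m², ¥34,148.47):
Base rate for H-412 is 30%.
Additional duty on H-412 from Solar: +6.9%. Applied ad valorem rate: 30% + 6.9% = 36.9%.
Duty = ¥34,148.47 × 36.9% = ¥12,600.79.
Line 4 (E-749, Merova, 195 units, ¥17,756.70):
Base rate for E-749 is 12.5% + ¥2.58/unit.
E-749 has an FTA preferential rate, but origin Merova is not Tyria; base rate stands.
Duty = ¥17,756.70 × 12.5% + 195 × ¥2.58 = ¥2,722.69.
Total = ¥0.00 + ¥0.00 + ¥12,600.79 + ¥2,722.69 = ¥15,323.48.

¥15,323.48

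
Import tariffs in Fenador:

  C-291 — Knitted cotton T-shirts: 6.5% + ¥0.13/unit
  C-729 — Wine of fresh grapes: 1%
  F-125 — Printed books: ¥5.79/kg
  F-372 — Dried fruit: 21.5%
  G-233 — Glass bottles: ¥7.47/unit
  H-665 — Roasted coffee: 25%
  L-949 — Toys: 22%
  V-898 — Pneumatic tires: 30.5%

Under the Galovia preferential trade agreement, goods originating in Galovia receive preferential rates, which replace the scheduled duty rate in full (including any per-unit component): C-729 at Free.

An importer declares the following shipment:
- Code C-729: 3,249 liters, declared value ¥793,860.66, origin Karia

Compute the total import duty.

¥7,938.61

Line 1 (C-729, Karia, 3,249 liters, ¥793,860.66):
Base rate for C-729 is 1%.
C-729 has an FTA preferential rate, but origin Karia is not Galovia; base rate stands.
Duty = ¥793,860.66 × 1% = ¥7,938.61.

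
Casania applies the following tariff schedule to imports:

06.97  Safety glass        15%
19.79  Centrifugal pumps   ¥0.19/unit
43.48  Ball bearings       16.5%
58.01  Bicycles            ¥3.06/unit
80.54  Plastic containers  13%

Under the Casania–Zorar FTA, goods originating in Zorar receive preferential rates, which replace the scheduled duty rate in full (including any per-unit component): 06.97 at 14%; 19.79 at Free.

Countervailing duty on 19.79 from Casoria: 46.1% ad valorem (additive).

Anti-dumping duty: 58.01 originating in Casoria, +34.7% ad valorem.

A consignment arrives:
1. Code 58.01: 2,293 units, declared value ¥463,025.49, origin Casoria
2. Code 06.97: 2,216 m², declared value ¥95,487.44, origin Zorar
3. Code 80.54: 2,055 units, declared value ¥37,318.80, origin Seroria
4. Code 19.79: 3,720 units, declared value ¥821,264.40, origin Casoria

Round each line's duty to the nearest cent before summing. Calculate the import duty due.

Line 1 (58.01, Casoria, 2,293 units, ¥463,025.49):
Base rate for 58.01 is ¥3.06/unit.
Additional duty on 58.01 from Casoria: +34.7% ad valorem. Applied ad valorem rate = 34.7%.
Duty = ¥463,025.49 × 34.7% + 2,293 × ¥3.06 = ¥167,686.43.
Line 2 (06.97, Zorar, 2,216 m², ¥95,487.44):
Base rate for 06.97 is 15%.
Origin Zorar qualifies under the Casania–Zorar agreement and 06.97 is covered: preferential rate 14% applies instead.
Duty = ¥95,487.44 × 14% = ¥13,368.24.
Line 3 (80.54, Seroria, 2,055 units, ¥37,318.80):
Base rate for 80.54 is 13%.
Duty = ¥37,318.80 × 13% = ¥4,851.44.
Line 4 (19.79, Casoria, 3,720 units, ¥821,264.40):
Base rate for 19.79 is ¥0.19/unit.
19.79 has an FTA preferential rate, but origin Casoria is not Zorar; base rate stands.
Additional duty on 19.79 from Casoria: +46.1% ad valorem. Applied ad valorem rate = 46.1%.
Duty = ¥821,264.40 × 46.1% + 3,720 × ¥0.19 = ¥379,309.69.
Total = ¥167,686.43 + ¥13,368.24 + ¥4,851.44 + ¥379,309.69 = ¥565,215.80.

¥565,215.80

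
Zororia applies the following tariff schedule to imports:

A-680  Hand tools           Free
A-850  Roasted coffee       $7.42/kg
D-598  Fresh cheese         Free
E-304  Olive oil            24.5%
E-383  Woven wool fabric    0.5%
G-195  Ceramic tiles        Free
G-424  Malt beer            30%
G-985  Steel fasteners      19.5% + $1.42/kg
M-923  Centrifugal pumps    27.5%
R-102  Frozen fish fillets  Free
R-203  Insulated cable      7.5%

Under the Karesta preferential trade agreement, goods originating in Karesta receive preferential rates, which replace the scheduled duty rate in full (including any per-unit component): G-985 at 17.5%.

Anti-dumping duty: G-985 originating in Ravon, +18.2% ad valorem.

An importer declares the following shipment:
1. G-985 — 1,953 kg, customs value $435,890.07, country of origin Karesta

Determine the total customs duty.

Line 1 (G-985, Karesta, 1,953 kg, $435,890.07):
Base rate for G-985 is 19.5% + $1.42/kg.
Origin Karesta qualifies under the Zororia–Karesta agreement and G-985 is covered: preferential rate 17.5% applies instead.
The additional-duty order on G-985 targets Ravon, not Karesta; it does not apply.
Duty = $435,890.07 × 17.5% = $76,280.76.

$76,280.76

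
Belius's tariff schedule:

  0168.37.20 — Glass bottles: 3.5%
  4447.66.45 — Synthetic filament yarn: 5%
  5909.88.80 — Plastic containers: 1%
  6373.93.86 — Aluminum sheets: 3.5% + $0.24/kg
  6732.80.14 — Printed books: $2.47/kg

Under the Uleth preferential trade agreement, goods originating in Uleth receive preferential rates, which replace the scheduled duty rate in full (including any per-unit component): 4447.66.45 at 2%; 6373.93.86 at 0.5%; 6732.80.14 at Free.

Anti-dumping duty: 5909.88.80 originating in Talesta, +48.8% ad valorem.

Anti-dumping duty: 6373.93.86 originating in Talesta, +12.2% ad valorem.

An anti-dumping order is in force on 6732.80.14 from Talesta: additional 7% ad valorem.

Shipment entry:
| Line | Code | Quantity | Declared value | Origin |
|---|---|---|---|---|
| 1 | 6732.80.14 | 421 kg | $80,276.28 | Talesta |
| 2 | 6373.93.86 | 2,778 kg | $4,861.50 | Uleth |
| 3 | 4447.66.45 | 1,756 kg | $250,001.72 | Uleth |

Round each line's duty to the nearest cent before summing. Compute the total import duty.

$11,683.55

Line 1 (6732.80.14, Talesta, 421 kg, $80,276.28):
Base rate for 6732.80.14 is $2.47/kg.
6732.80.14 has an FTA preferential rate, but origin Talesta is not Uleth; base rate stands.
Additional duty on 6732.80.14 from Talesta: +7% ad valorem. Applied ad valorem rate = 7%.
Duty = $80,276.28 × 7% + 421 × $2.47 = $6,659.21.
Line 2 (6373.93.86, Uleth, 2,778 kg, $4,861.50):
Base rate for 6373.93.86 is 3.5% + $0.24/kg.
Origin Uleth qualifies under the Belius–Uleth agreement and 6373.93.86 is covered: preferential rate 0.5% applies instead.
The additional-duty order on 6373.93.86 targets Talesta, not Uleth; it does not apply.
Duty = $4,861.50 × 0.5% = $24.31.
Line 3 (4447.66.45, Uleth, 1,756 kg, $250,001.72):
Base rate for 4447.66.45 is 5%.
Origin Uleth qualifies under the Belius–Uleth agreement and 4447.66.45 is covered: preferential rate 2% applies instead.
Duty = $250,001.72 × 2% = $5,000.03.
Total = $6,659.21 + $24.31 + $5,000.03 = $11,683.55.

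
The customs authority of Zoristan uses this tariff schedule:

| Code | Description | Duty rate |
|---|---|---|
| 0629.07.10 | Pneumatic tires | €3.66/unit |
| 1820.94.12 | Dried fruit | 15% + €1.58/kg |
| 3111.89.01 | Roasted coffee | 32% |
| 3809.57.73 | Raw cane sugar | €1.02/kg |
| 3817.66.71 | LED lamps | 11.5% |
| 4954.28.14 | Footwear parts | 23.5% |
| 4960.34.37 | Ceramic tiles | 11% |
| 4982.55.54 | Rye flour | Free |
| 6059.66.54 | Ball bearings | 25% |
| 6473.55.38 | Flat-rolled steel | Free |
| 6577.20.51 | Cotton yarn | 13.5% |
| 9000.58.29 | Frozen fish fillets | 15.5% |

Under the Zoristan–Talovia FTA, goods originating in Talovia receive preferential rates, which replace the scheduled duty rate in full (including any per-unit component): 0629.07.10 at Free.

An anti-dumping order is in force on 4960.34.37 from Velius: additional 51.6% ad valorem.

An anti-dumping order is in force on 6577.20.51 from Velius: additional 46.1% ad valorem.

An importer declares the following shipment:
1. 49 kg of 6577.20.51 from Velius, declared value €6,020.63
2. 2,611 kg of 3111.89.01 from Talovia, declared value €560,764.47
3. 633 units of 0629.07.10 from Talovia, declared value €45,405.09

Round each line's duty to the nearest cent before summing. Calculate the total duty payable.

€183,032.93

Line 1 (6577.20.51, Velius, 49 kg, €6,020.63):
Base rate for 6577.20.51 is 13.5%.
Additional duty on 6577.20.51 from Velius: +46.1%. Applied ad valorem rate: 13.5% + 46.1% = 59.6%.
Duty = €6,020.63 × 59.6% = €3,588.30.
Line 2 (3111.89.01, Talovia, 2,611 kg, €560,764.47):
Base rate for 3111.89.01 is 32%.
Origin Talovia is the FTA partner but 3111.89.01 is not on the preference list; base rate stands.
Duty = €560,764.47 × 32% = €179,444.63.
Line 3 (0629.07.10, Talovia, 633 units, €45,405.09):
Base rate for 0629.07.10 is €3.66/unit.
Origin Talovia qualifies under the Zoristan–Talovia agreement and 0629.07.10 is covered: preferential rate Free applies instead.
Duty = €45,405.09 × 0% = €0.00.
Total = €3,588.30 + €179,444.63 + €0.00 = €183,032.93.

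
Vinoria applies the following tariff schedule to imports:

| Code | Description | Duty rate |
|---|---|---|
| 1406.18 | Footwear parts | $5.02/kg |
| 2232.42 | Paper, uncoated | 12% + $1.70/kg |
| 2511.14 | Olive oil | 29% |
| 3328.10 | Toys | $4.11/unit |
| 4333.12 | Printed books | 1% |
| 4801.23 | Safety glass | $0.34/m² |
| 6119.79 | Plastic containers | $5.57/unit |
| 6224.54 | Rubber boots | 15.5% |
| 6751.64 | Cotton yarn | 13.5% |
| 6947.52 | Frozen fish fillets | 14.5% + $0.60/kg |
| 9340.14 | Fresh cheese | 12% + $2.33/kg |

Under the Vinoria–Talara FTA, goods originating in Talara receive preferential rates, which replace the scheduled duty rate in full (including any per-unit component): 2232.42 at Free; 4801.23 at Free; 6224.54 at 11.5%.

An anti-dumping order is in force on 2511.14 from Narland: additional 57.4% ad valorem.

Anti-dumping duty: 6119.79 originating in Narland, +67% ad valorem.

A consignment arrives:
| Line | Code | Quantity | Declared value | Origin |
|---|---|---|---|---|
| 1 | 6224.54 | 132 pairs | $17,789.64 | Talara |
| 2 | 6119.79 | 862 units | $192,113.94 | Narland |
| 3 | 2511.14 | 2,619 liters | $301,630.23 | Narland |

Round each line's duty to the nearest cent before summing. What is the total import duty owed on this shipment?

$396,172.01

Line 1 (6224.54, Talara, 132 pairs, $17,789.64):
Base rate for 6224.54 is 15.5%.
Origin Talara qualifies under the Vinoria–Talara agreement and 6224.54 is covered: preferential rate 11.5% applies instead.
Duty = $17,789.64 × 11.5% = $2,045.81.
Line 2 (6119.79, Narland, 862 units, $192,113.94):
Base rate for 6119.79 is $5.57/unit.
Additional duty on 6119.79 from Narland: +67% ad valorem. Applied ad valorem rate = 67%.
Duty = $192,113.94 × 67% + 862 × $5.57 = $133,517.68.
Line 3 (2511.14, Narland, 2,619 liters, $301,630.23):
Base rate for 2511.14 is 29%.
Additional duty on 2511.14 from Narland: +57.4%. Applied ad valorem rate: 29% + 57.4% = 86.4%.
Duty = $301,630.23 × 86.4% = $260,608.52.
Total = $2,045.81 + $133,517.68 + $260,608.52 = $396,172.01.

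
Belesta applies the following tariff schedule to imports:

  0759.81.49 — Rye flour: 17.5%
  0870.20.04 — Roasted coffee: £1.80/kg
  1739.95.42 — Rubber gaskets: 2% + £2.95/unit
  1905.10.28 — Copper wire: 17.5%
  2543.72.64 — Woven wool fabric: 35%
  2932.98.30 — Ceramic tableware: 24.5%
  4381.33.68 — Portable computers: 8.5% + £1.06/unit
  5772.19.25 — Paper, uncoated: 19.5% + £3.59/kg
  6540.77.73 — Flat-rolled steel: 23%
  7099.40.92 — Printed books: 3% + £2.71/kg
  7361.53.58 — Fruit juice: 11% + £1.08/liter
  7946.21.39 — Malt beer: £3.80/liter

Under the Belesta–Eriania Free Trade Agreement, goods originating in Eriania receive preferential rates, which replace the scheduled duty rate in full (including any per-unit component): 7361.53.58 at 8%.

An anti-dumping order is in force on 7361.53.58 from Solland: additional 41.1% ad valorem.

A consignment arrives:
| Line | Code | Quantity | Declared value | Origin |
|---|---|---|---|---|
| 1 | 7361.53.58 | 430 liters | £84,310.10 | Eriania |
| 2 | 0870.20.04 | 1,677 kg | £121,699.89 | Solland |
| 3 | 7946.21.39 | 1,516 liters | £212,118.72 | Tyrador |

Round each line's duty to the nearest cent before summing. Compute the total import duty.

Line 1 (7361.53.58, Eriania, 430 liters, £84,310.10):
Base rate for 7361.53.58 is 11% + £1.08/liter.
Origin Eriania qualifies under the Belesta–Eriania agreement and 7361.53.58 is covered: preferential rate 8% applies instead.
The additional-duty order on 7361.53.58 targets Solland, not Eriania; it does not apply.
Duty = £84,310.10 × 8% = £6,744.81.
Line 2 (0870.20.04, Solland, 1,677 kg, £121,699.89):
Base rate for 0870.20.04 is £1.80/kg.
Duty = 1,677 × £1.80 = £3,018.60.
Line 3 (7946.21.39, Tyrador, 1,516 liters, £212,118.72):
Base rate for 7946.21.39 is £3.80/liter.
Duty = 1,516 × £3.80 = £5,760.80.
Total = £6,744.81 + £3,018.60 + £5,760.80 = £15,524.21.

£15,524.21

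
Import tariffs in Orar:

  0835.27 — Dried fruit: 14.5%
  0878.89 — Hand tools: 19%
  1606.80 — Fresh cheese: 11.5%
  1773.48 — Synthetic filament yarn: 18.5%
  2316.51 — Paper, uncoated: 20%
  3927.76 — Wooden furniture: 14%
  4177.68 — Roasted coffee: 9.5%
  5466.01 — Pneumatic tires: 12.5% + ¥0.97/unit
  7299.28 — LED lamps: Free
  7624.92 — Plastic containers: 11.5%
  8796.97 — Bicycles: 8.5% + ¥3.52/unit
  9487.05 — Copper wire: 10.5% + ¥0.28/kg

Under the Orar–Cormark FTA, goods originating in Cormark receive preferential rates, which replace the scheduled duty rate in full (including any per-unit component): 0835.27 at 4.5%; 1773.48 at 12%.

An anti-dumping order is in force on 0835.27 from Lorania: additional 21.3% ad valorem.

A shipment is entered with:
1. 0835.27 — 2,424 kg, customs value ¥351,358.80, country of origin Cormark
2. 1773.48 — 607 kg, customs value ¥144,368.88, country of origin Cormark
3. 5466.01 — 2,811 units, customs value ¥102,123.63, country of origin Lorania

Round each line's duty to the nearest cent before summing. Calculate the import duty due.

¥48,627.54

Line 1 (0835.27, Cormark, 2,424 kg, ¥351,358.80):
Base rate for 0835.27 is 14.5%.
Origin Cormark qualifies under the Orar–Cormark agreement and 0835.27 is covered: preferential rate 4.5% applies instead.
The additional-duty order on 0835.27 targets Lorania, not Cormark; it does not apply.
Duty = ¥351,358.80 × 4.5% = ¥15,811.15.
Line 2 (1773.48, Cormark, 607 kg, ¥144,368.88):
Base rate for 1773.48 is 18.5%.
Origin Cormark qualifies under the Orar–Cormark agreement and 1773.48 is covered: preferential rate 12% applies instead.
Duty = ¥144,368.88 × 12% = ¥17,324.27.
Line 3 (5466.01, Lorania, 2,811 units, ¥102,123.63):
Base rate for 5466.01 is 12.5% + ¥0.97/unit.
Duty = ¥102,123.63 × 12.5% + 2,811 × ¥0.97 = ¥15,492.12.
Total = ¥15,811.15 + ¥17,324.27 + ¥15,492.12 = ¥48,627.54.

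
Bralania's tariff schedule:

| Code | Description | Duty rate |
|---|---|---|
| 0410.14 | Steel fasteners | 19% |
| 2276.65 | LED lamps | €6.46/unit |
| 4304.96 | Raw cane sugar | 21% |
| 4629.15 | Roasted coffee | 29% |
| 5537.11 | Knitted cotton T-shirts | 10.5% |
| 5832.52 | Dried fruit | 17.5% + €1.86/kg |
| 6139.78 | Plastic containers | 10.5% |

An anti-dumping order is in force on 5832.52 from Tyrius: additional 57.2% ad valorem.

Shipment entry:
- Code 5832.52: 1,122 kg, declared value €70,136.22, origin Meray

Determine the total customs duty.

€14,360.76

Line 1 (5832.52, Meray, 1,122 kg, €70,136.22):
Base rate for 5832.52 is 17.5% + €1.86/kg.
The additional-duty order on 5832.52 targets Tyrius, not Meray; it does not apply.
Duty = €70,136.22 × 17.5% + 1,122 × €1.86 = €14,360.76.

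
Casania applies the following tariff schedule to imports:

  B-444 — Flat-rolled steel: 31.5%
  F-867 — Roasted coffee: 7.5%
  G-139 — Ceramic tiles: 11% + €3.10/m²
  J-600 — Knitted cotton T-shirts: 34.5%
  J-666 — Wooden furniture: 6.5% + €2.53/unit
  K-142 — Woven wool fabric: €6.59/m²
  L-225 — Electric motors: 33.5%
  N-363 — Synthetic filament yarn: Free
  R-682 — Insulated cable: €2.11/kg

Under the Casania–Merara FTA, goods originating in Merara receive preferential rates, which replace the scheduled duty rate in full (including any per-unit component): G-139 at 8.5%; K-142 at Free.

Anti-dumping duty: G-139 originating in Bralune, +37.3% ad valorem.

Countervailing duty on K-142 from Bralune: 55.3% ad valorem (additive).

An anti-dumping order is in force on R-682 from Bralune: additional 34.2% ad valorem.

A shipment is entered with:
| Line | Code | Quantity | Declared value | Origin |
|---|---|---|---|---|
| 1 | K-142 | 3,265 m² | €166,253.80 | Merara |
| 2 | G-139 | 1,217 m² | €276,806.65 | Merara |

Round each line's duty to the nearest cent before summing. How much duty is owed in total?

Line 1 (K-142, Merara, 3,265 m², €166,253.80):
Base rate for K-142 is €6.59/m².
Origin Merara qualifies under the Casania–Merara agreement and K-142 is covered: preferential rate Free applies instead.
The additional-duty order on K-142 targets Bralune, not Merara; it does not apply.
Duty = €166,253.80 × 0% = €0.00.
Line 2 (G-139, Merara, 1,217 m², €276,806.65):
Base rate for G-139 is 11% + €3.10/m².
Origin Merara qualifies under the Casania–Merara agreement and G-139 is covered: preferential rate 8.5% applies instead.
The additional-duty order on G-139 targets Bralune, not Merara; it does not apply.
Duty = €276,806.65 × 8.5% = €23,528.57.
Total = €0.00 + €23,528.57 = €23,528.57.

€23,528.57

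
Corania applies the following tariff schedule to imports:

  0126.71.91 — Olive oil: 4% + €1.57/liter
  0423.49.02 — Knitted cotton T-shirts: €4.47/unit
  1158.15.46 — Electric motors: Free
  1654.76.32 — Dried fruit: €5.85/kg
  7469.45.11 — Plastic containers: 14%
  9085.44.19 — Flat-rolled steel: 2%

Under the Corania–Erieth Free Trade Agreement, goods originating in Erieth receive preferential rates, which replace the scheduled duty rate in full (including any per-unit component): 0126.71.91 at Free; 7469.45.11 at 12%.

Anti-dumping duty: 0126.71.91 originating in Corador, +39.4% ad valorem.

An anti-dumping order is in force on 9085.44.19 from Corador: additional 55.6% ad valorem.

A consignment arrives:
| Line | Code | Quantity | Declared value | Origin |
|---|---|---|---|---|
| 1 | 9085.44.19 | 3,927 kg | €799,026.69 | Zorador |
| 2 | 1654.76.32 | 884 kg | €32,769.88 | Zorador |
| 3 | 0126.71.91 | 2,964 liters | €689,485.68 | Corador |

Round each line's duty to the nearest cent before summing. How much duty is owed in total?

Line 1 (9085.44.19, Zorador, 3,927 kg, €799,026.69):
Base rate for 9085.44.19 is 2%.
The additional-duty order on 9085.44.19 targets Corador, not Zorador; it does not apply.
Duty = €799,026.69 × 2% = €15,980.53.
Line 2 (1654.76.32, Zorador, 884 kg, €32,769.88):
Base rate for 1654.76.32 is €5.85/kg.
Duty = 884 × €5.85 = €5,171.40.
Line 3 (0126.71.91, Corador, 2,964 liters, €689,485.68):
Base rate for 0126.71.91 is 4% + €1.57/liter.
0126.71.91 has an FTA preferential rate, but origin Corador is not Erieth; base rate stands.
Additional duty on 0126.71.91 from Corador: +39.4%. Applied ad valorem rate: 4% + 39.4% = 43.4%.
Duty = €689,485.68 × 43.4% + 2,964 × €1.57 = €303,890.27.
Total = €15,980.53 + €5,171.40 + €303,890.27 = €325,042.20.

€325,042.20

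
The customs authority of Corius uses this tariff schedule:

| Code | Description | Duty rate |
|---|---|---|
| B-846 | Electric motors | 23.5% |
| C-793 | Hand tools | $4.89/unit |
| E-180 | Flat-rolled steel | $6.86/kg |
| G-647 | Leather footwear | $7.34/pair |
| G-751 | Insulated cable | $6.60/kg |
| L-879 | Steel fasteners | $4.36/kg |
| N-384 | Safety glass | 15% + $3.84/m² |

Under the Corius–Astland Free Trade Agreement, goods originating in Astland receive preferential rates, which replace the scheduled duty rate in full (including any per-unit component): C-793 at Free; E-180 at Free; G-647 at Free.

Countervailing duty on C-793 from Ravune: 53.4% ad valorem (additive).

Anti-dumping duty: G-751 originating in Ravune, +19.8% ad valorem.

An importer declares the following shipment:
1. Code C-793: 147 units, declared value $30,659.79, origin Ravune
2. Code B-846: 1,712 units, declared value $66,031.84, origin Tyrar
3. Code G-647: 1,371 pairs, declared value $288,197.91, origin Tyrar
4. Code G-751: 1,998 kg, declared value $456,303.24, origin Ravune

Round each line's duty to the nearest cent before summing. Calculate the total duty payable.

Line 1 (C-793, Ravune, 147 units, $30,659.79):
Base rate for C-793 is $4.89/unit.
C-793 has an FTA preferential rate, but origin Ravune is not Astland; base rate stands.
Additional duty on C-793 from Ravune: +53.4% ad valorem. Applied ad valorem rate = 53.4%.
Duty = $30,659.79 × 53.4% + 147 × $4.89 = $17,091.16.
Line 2 (B-846, Tyrar, 1,712 units, $66,031.84):
Base rate for B-846 is 23.5%.
Duty = $66,031.84 × 23.5% = $15,517.48.
Line 3 (G-647, Tyrar, 1,371 pairs, $288,197.91):
Base rate for G-647 is $7.34/pair.
G-647 has an FTA preferential rate, but origin Tyrar is not Astland; base rate stands.
Duty = 1,371 × $7.34 = $10,063.14.
Line 4 (G-751, Ravune, 1,998 kg, $456,303.24):
Base rate for G-751 is $6.60/kg.
Additional duty on G-751 from Ravune: +19.8% ad valorem. Applied ad valorem rate = 19.8%.
Duty = $456,303.24 × 19.8% + 1,998 × $6.60 = $103,534.84.
Total = $17,091.16 + $15,517.48 + $10,063.14 + $103,534.84 = $146,206.62.

$146,206.62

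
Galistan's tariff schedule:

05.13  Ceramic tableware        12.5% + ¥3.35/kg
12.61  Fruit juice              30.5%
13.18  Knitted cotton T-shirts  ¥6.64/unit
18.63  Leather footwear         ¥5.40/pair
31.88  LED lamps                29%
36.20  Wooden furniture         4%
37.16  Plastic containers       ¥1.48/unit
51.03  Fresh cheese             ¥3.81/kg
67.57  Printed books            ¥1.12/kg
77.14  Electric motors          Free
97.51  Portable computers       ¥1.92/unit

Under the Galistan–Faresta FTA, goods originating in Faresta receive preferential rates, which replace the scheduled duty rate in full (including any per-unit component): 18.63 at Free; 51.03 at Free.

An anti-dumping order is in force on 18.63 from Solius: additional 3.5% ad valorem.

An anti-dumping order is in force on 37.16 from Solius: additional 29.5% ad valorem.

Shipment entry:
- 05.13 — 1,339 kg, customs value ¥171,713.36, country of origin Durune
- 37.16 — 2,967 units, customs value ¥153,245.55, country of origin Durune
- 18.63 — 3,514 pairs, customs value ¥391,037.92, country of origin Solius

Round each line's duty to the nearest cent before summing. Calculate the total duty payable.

Line 1 (05.13, Durune, 1,339 kg, ¥171,713.36):
Base rate for 05.13 is 12.5% + ¥3.35/kg.
Duty = ¥171,713.36 × 12.5% + 1,339 × ¥3.35 = ¥25,949.82.
Line 2 (37.16, Durune, 2,967 units, ¥153,245.55):
Base rate for 37.16 is ¥1.48/unit.
The additional-duty order on 37.16 targets Solius, not Durune; it does not apply.
Duty = 2,967 × ¥1.48 = ¥4,391.16.
Line 3 (18.63, Solius, 3,514 pairs, ¥391,037.92):
Base rate for 18.63 is ¥5.40/pair.
18.63 has an FTA preferential rate, but origin Solius is not Faresta; base rate stands.
Additional duty on 18.63 from Solius: +3.5% ad valorem. Applied ad valorem rate = 3.5%.
Duty = ¥391,037.92 × 3.5% + 3,514 × ¥5.40 = ¥32,661.93.
Total = ¥25,949.82 + ¥4,391.16 + ¥32,661.93 = ¥63,002.91.

¥63,002.91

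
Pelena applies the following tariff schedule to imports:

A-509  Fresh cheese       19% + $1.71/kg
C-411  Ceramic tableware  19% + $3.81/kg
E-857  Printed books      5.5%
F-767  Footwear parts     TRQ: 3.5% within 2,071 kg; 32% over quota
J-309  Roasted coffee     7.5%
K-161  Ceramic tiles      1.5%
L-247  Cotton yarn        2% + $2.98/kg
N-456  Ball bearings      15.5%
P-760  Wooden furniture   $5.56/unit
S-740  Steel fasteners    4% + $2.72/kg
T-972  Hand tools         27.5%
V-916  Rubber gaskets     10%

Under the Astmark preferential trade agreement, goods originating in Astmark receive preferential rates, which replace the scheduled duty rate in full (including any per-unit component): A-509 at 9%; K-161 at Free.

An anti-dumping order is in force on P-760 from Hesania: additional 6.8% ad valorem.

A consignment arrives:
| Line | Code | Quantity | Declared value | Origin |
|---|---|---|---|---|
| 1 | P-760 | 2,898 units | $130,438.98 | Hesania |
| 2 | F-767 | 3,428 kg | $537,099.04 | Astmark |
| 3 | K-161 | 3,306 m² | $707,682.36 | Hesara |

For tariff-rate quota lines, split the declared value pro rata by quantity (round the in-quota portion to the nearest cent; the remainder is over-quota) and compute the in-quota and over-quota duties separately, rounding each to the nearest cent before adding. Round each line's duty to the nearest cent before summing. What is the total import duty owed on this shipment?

$114,991.64

Line 1 (P-760, Hesania, 2,898 units, $130,438.98):
Base rate for P-760 is $5.56/unit.
Additional duty on P-760 from Hesania: +6.8% ad valorem. Applied ad valorem rate = 6.8%.
Duty = $130,438.98 × 6.8% + 2,898 × $5.56 = $24,982.73.
Line 2 (F-767, Astmark, 3,428 kg, $537,099.04):
Code F-767 is under a tariff-rate quota (threshold 2,071 kg). In-quota: 2,071 kg at 3.5%; over-quota: 1,357 kg at 32%.
Pro-rata value split: in-quota = $537,099.04 × 2,071/3,428 = $324,484.28; over-quota = $537,099.04 − $324,484.28 = $212,614.76.
In-quota duty = $324,484.28 × 3.5% = $11,356.95. Over-quota duty = $212,614.76 × 32% = $68,036.72.
Line duty = $11,356.95 + $68,036.72 = $79,393.67.
Line 3 (K-161, Hesara, 3,306 m², $707,682.36):
Base rate for K-161 is 1.5%.
K-161 has an FTA preferential rate, but origin Hesara is not Astmark; base rate stands.
Duty = $707,682.36 × 1.5% = $10,615.24.
Total = $24,982.73 + $79,393.67 + $10,615.24 = $114,991.64.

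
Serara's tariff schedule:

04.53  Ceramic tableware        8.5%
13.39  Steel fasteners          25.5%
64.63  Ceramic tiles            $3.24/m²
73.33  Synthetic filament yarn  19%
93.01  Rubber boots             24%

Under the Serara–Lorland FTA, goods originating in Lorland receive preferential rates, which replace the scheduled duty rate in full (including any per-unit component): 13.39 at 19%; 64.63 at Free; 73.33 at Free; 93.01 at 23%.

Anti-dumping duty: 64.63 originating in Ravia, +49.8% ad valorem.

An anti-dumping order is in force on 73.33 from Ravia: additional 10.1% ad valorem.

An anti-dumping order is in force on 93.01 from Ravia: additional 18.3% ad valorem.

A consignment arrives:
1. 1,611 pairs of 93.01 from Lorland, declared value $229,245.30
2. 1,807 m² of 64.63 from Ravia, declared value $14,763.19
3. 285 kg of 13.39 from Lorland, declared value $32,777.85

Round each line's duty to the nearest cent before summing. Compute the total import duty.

$72,160.96

Line 1 (93.01, Lorland, 1,611 pairs, $229,245.30):
Base rate for 93.01 is 24%.
Origin Lorland qualifies under the Serara–Lorland agreement and 93.01 is covered: preferential rate 23% applies instead.
The additional-duty order on 93.01 targets Ravia, not Lorland; it does not apply.
Duty = $229,245.30 × 23% = $52,726.42.
Line 2 (64.63, Ravia, 1,807 m², $14,763.19):
Base rate for 64.63 is $3.24/m².
64.63 has an FTA preferential rate, but origin Ravia is not Lorland; base rate stands.
Additional duty on 64.63 from Ravia: +49.8% ad valorem. Applied ad valorem rate = 49.8%.
Duty = $14,763.19 × 49.8% + 1,807 × $3.24 = $13,206.75.
Line 3 (13.39, Lorland, 285 kg, $32,777.85):
Base rate for 13.39 is 25.5%.
Origin Lorland qualifies under the Serara–Lorland agreement and 13.39 is covered: preferential rate 19% applies instead.
Duty = $32,777.85 × 19% = $6,227.79.
Total = $52,726.42 + $13,206.75 + $6,227.79 = $72,160.96.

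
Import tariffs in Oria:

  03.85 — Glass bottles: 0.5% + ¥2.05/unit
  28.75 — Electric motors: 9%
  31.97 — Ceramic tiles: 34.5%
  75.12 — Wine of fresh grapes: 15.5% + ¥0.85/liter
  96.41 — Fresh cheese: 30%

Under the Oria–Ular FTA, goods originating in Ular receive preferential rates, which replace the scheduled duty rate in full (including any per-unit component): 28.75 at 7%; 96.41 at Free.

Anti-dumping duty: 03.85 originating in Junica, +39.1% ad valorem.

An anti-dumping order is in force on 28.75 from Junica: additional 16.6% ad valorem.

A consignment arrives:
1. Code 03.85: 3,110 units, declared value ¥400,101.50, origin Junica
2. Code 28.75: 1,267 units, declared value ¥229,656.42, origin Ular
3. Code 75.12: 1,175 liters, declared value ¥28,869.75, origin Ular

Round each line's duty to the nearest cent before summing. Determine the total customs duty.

¥186,365.20

Line 1 (03.85, Junica, 3,110 units, ¥400,101.50):
Base rate for 03.85 is 0.5% + ¥2.05/unit.
Additional duty on 03.85 from Junica: +39.1%. Applied ad valorem rate: 0.5% + 39.1% = 39.6%.
Duty = ¥400,101.50 × 39.6% + 3,110 × ¥2.05 = ¥164,815.69.
Line 2 (28.75, Ular, 1,267 units, ¥229,656.42):
Base rate for 28.75 is 9%.
Origin Ular qualifies under the Oria–Ular agreement and 28.75 is covered: preferential rate 7% applies instead.
The additional-duty order on 28.75 targets Junica, not Ular; it does not apply.
Duty = ¥229,656.42 × 7% = ¥16,075.95.
Line 3 (75.12, Ular, 1,175 liters, ¥28,869.75):
Base rate for 75.12 is 15.5% + ¥0.85/liter.
Origin Ular is the FTA partner but 75.12 is not on the preference list; base rate stands.
Duty = ¥28,869.75 × 15.5% + 1,175 × ¥0.85 = ¥5,473.56.
Total = ¥164,815.69 + ¥16,075.95 + ¥5,473.56 = ¥186,365.20.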